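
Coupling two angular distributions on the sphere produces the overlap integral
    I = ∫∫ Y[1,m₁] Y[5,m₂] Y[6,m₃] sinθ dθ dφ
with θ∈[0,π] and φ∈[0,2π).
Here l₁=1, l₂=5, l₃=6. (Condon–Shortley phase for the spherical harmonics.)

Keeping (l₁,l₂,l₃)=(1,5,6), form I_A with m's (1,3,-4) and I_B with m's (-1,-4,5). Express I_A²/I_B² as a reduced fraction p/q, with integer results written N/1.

Shared (l₁,l₂,l₃)=(1,5,6): N and (l;000)² cancel in I_A²/I_B².
A: Δ = 0!·2!·10!/13! = 1/858; Racah Σ t=0..0: t=0:+1/161280 = 1/161280; ⇒ 3j(1 5 6; 1 3 -4)² = 15/286, sgn +1
B: Δ = 0!·2!·10!/13! = 1/858; Racah Σ t=0..0: t=0:+1/725760 = 1/725760; ⇒ 3j(1 5 6; -1 -4 5)² = 5/78, sgn -1
I_A²/I_B² = (15/286)/(5/78) = 9/11

9/11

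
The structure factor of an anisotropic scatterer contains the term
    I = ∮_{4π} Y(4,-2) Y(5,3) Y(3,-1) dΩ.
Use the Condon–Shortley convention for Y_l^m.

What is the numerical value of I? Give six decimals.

Rules hold: Σm=0, L=12 even, 1≤3≤9.
N = 9·11·7 = 693
Δ = 6!·2!·4!/13! = 1/180180
Racah Σ t=2..4: t=2:+1/576 t=3:−1/144 t=4:+1/576 = -1/288
⇒ 3j(4 5 3; 0 0 0)² = 20/1001, sgn +1
Racah Σ t=4..6: t=4:+1/2304 t=5:−1/720 t=6:+1/5760 = -1/1280
⇒ 3j(4 5 3; -2 3 -1)² = 27/1430, sgn -1
4πI² = N·(3j₀)²·(3jₘ)² = 486/1859
I = -1·√(0.261431/4π) = -0.14423595

-0.144236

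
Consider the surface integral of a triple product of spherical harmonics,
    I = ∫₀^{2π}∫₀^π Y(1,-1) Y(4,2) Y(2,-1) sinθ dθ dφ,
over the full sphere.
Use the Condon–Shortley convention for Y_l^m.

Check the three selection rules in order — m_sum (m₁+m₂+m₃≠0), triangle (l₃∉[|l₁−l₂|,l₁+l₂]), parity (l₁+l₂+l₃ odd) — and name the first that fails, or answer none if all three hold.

m₁+m₂+m₃ = -1 + 2 − 1 = 0  ✓
triangle: |1−4|=3 ≤ l₃=2 ≤ 1+4=5  ✗
parity: l₁+l₂+l₃ = 7 is odd

triangle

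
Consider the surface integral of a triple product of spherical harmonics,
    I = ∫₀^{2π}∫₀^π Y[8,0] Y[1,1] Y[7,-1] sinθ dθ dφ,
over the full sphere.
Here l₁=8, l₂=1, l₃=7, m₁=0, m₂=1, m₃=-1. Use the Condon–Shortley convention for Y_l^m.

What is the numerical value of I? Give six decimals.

0.161907

Checks pass: Σm=0; 16 even; l₃=7∈[7,9].
(2·8+1)(2·1+1)(2·7+1) = 765
Δ: 2! 14! 0! / 17! → 1/2040
sum: t=1:−1/25401600 = -1/25401600
3j²(8 1 7; 0 0 0) = Δ·Π!·Σ² = 8/255  (sign +1)
sum: t=2:+1/58060800 = 1/58060800
3j²(8 1 7; 0 1 -1) = Δ·Π!·Σ² = 7/510  (sign +1)
combine: 4πI² = 765·8/255·7/510 = 28/85
take √, sign +1: I = 0.16190663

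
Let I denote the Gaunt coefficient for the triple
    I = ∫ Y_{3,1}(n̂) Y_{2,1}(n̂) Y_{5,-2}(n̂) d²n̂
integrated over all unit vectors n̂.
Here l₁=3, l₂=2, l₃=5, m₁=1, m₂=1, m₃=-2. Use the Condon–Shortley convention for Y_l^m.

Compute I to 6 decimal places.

0.245532

Rules hold: Σm=0, L=10 even, 1≤5≤5.
N = 7·5·11 = 385
Δ = 0!·6!·4!/11! = 1/2310
Racah Σ t=0..0: t=0:+1/144 = 1/144
⇒ 3j(3 2 5; 0 0 0)² = 10/231, sgn -1
Racah Σ t=0..0: t=0:+1/288 = 1/288
⇒ 3j(3 2 5; 1 1 -2)² = 1/22, sgn -1
4πI² = N·(3j₀)²·(3jₘ)² = 25/33
I = +1·√(0.757576/4π) = 0.24553200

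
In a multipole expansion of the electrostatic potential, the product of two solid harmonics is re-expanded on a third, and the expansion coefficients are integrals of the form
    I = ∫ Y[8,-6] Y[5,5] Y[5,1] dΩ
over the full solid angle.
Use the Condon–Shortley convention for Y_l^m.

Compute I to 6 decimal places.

-0.193994

Rules hold: Σm=0, L=18 even, 3≤5≤13.
N = 17·11·11 = 2057
Δ = 8!·8!·2!/19! = 1/37413090
Racah Σ t=3..5: t=3:−1/1036800 t=4:+1/331776 t=5:−1/1036800 = 1/921600
⇒ 3j(8 5 5; 0 0 0)² = 490/46189, sgn -1
Racah Σ t=8..8: t=8:+1/116121600 = 1/116121600
⇒ 3j(8 5 5; -6 5 1)² = 7/323, sgn +1
4πI² = N·(3j₀)²·(3jₘ)² = 37730/79781
I = -1·√(0.47292/4π) = -0.19399419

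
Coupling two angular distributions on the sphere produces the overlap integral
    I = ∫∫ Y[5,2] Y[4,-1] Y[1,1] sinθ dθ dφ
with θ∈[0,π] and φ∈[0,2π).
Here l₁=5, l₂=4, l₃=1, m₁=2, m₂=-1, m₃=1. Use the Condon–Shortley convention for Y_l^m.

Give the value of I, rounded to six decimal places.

Σmᵢ = 2 ≠ 0, so the φ-integral vanishes; I = 0

0.000000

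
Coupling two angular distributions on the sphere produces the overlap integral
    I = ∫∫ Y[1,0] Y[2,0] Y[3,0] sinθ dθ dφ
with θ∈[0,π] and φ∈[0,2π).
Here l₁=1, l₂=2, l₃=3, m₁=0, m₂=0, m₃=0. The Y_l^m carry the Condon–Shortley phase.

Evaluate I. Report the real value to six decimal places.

0.247767

Rules hold: Σm=0, L=6 even, 1≤3≤3.
N = 3·5·7 = 105
Δ = 0!·2!·4!/7! = 1/105
Racah Σ t=0..0: t=0:+1/4 = 1/4
⇒ 3j(1 2 3; 0 0 0)² = 3/35, sgn -1
(m-triple is (0,0,0) — same symbol as above.)
4πI² = N·(3j₀)²·(3jₘ)² = 27/35
I = +1·√(0.771429/4π) = 0.24776670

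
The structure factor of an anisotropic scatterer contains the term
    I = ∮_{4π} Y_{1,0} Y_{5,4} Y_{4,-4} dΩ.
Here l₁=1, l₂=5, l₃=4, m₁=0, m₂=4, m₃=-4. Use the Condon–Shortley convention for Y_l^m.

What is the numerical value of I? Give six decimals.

0.147319

Checks pass: Σm=0; 10 even; l₃=4∈[4,6].
(2·1+1)(2·5+1)(2·4+1) = 297
Δ: 2! 0! 8! / 11! → 1/495
sum: t=1:−1/576 = -1/576
3j²(1 5 4; 0 0 0) = Δ·Π!·Σ² = 5/99  (sign -1)
sum: t=1:−1/40320 = -1/40320
3j²(1 5 4; 0 4 -4) = Δ·Π!·Σ² = 1/55  (sign -1)
combine: 4πI² = 297·5/99·1/55 = 3/11
take √, sign +1: I = 0.14731920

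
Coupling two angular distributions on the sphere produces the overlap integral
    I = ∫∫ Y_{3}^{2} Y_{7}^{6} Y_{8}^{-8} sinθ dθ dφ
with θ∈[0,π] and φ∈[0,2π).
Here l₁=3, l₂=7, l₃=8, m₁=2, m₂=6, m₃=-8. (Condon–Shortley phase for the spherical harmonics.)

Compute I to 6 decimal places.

0.195250

Rules hold: Σm=0, L=18 even, 4≤8≤10.
N = 7·15·17 = 1785
Δ = 2!·4!·12!/19! = 1/5290740
Racah Σ t=0..2: t=0:+1/7257600 t=1:−1/2073600 t=2:+1/7257600 = -1/4838400
⇒ 3j(3 7 8; 0 0 0)² = 252/20995, sgn -1
Racah Σ t=1..1: t=1:−1/11496038400 = -1/11496038400
⇒ 3j(3 7 8; 2 6 -8)² = 65/2907, sgn -1
4πI² = N·(3j₀)²·(3jₘ)² = 2940/6137
I = +1·√(0.479061/4π) = 0.19524983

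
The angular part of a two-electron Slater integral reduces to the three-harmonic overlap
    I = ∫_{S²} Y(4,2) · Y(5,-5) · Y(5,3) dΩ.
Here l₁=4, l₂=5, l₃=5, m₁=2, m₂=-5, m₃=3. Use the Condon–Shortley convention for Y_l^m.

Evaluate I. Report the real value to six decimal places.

-0.184127

Checks pass: Σm=0; 14 even; l₃=5∈[1,9].
(2·4+1)(2·5+1)(2·5+1) = 1089
Δ: 4! 4! 6! / 15! → 1/3153150
sum: t=0:+1/69120 t=1:−1/1728 t=2:+1/576 t=3:−1/1728 t=4:+1/69120 = 7/11520
3j²(4 5 5; 0 0 0) = Δ·Π!·Σ² = 2/143  (sign -1)
sum: t=0:+1/69120 = 1/69120
3j²(4 5 5; 2 -5 3) = Δ·Π!·Σ² = 4/143  (sign +1)
combine: 4πI² = 1089·2/143·4/143 = 72/169
take √, sign -1: I = -0.18412721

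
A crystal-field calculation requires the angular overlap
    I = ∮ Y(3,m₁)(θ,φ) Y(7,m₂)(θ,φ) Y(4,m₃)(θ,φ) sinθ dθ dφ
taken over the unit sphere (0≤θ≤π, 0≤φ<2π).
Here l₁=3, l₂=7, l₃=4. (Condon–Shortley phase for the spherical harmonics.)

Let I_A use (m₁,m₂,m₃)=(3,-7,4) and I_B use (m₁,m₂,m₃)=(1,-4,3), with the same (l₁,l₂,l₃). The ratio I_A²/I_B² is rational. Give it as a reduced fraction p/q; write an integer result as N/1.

91/30

l's match ⇒ only the (l;m) 3-j factors differ between A and B.
A: triangle coeff Δ(3,7,4) = 1/45045; Σ_t [0,0]: t=0:+1/29030400 = 1/29030400; (3j)²=1/15 [(3 7 4; 3 -7 4)], sign=+1
B: triangle coeff Δ(3,7,4) = 1/45045; Σ_t [2,2]: t=2:+1/241920 = 1/241920; (3j)²=2/91 [(3 7 4; 1 -4 3)], sign=-1
I_A²/I_B² = (1/15)/(2/91) = 91/30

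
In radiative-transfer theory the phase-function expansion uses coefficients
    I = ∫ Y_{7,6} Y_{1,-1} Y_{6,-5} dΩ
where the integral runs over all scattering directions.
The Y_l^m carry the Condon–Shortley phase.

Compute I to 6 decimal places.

0.309019

m-sum 0 ✓  L=14 even ✓  6≤6≤8 ✓
Π(2lᵢ+1) = 15×3×13 = 585
triangle coeff Δ(7,1,6) = 1/1365
Σ_t [1,1]: t=1:−1/518400 = -1/518400
(3j)²=7/195 [(7 1 6; 0 0 0)], sign=-1
Σ_t [0,0]: t=0:+1/79833600 = 1/79833600
(3j)²=2/35 [(7 1 6; 6 -1 -5)], sign=-1
⇒ 4πI² = 6/5
I = (+1)√(6/5/(4π)) = 0.30901936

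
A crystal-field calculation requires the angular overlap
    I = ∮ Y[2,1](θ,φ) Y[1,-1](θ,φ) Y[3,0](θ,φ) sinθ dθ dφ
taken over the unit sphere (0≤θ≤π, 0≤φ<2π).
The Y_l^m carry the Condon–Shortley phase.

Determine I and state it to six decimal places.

Checks pass: Σm=0; 6 even; l₃=3∈[1,3].
(2·2+1)(2·1+1)(2·3+1) = 105
Δ: 0! 4! 2! / 7! → 1/105
sum: t=0:+1/4 = 1/4
3j²(2 1 3; 0 0 0) = Δ·Π!·Σ² = 3/35  (sign -1)
sum: t=0:+1/12 = 1/12
3j²(2 1 3; 1 -1 0) = Δ·Π!·Σ² = 1/35  (sign -1)
combine: 4πI² = 105·3/35·1/35 = 9/35
take √, sign +1: I = 0.14304817

0.143048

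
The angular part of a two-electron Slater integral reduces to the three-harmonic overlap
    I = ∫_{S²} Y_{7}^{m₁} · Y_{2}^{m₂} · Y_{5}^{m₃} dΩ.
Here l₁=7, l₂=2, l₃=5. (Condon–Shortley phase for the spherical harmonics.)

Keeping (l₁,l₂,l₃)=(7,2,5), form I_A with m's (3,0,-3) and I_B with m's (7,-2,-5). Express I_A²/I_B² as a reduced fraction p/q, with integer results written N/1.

l's match ⇒ only the (l;m) 3-j factors differ between A and B.
A: triangle coeff Δ(7,2,5) = 1/15015; Σ_t [2,2]: t=2:+1/322560 = 1/322560; (3j)²=18/1001 [(7 2 5; 3 0 -3)], sign=+1
B: triangle coeff Δ(7,2,5) = 1/15015; Σ_t [0,0]: t=0:+1/87091200 = 1/87091200; (3j)²=1/15 [(7 2 5; 7 -2 -5)], sign=+1
I_A²/I_B² = (18/1001)/(1/15) = 270/1001

270/1001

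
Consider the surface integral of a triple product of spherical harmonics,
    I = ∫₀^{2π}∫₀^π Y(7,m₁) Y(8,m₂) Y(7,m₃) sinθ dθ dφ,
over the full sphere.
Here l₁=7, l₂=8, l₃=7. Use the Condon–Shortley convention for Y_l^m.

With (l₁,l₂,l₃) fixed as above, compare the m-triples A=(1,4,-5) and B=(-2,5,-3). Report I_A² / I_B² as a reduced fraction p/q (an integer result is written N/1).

3721/858

Same 7,8,7: normalisation and zero-m 3j drop out of the ratio.
A: Δ: 8! 6! 8! / 23! → 1/22086194130; sum: t=4:+1/1114767360 t=5:−1/435456000 t=6:+1/1492992000 = -61/83607552000; 3j²(7 8 7; 1 4 -5) = Δ·Π!·Σ² = 3721/482885  (sign -1)
B: Δ: 8! 6! 8! / 23! → 1/22086194130; sum: t=5:−1/1393459200 t=6:+1/261273600 t=7:−1/348364800 t=8:+1/3483648000 = 11/20901888000; 3j²(7 8 7; -2 5 -3) = Δ·Π!·Σ² = 66/37145  (sign +1)
I_A²/I_B² = (3721/482885)/(66/37145) = 3721/858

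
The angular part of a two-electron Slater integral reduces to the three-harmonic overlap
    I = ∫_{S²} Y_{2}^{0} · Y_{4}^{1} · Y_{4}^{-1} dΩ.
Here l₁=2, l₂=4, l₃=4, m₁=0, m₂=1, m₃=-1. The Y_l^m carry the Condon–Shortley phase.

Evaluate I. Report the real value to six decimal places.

Rules hold: Σm=0, L=10 even, 2≤4≤6.
N = 5·9·9 = 405
Δ = 2!·2!·6!/11! = 1/13860
Racah Σ t=0..2: t=0:+1/192 t=1:−1/36 t=2:+1/192 = -5/288
⇒ 3j(2 4 4; 0 0 0)² = 20/693, sgn -1
Racah Σ t=0..2: t=0:+1/480 t=1:−1/48 t=2:+1/144 = -17/1440
⇒ 3j(2 4 4; 0 1 -1)² = 289/13860, sgn +1
4πI² = N·(3j₀)²·(3jₘ)² = 1445/5929
I = -1·√(0.243717/4π) = -0.13926381

-0.139264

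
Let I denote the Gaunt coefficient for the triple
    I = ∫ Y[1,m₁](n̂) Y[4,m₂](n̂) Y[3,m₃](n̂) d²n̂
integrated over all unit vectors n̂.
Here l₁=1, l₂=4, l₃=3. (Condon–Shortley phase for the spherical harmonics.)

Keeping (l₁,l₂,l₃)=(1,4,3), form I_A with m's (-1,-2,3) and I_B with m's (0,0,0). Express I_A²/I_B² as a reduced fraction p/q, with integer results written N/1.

1/16

Same 1,4,3: normalisation and zero-m 3j drop out of the ratio.
A: Δ: 2! 0! 6! / 9! → 1/252; sum: t=2:+1/1440 = 1/1440; 3j²(1 4 3; -1 -2 3) = Δ·Π!·Σ² = 1/252  (sign +1)
B: Δ: 2! 0! 6! / 9! → 1/252; sum: t=1:−1/36 = -1/36; 3j²(1 4 3; 0 0 0) = Δ·Π!·Σ² = 4/63  (sign +1)
I_A²/I_B² = (1/252)/(4/63) = 1/16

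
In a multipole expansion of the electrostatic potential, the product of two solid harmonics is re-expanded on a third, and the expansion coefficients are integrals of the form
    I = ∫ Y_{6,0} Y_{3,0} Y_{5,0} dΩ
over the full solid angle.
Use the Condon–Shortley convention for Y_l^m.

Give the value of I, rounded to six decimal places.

Rules hold: Σm=0, L=14 even, 3≤5≤9.
N = 13·7·11 = 1001
Δ = 4!·8!·2!/15! = 1/675675
Racah Σ t=1..3: t=1:−1/8640 t=2:+1/2304 t=3:−1/8640 = 7/34560
⇒ 3j(6 3 5; 0 0 0)² = 7/429, sgn -1
(m-triple is (0,0,0) — same symbol as above.)
4πI² = N·(3j₀)²·(3jₘ)² = 343/1287
I = +1·√(0.266511/4π) = 0.14563067

0.145631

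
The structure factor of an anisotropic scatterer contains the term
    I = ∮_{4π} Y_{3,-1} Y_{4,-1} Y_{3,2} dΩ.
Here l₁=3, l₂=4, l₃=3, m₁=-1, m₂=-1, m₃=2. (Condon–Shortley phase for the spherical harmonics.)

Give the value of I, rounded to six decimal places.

0.145070

Rules hold: Σm=0, L=10 even, 1≤3≤7.
N = 7·9·7 = 441
Δ = 4!·2!·4!/11! = 1/34650
Racah Σ t=1..3: t=1:−1/72 t=2:+1/16 t=3:−1/72 = 5/144
⇒ 3j(3 4 3; 0 0 0)² = 2/77, sgn -1
Racah Σ t=2..3: t=2:+1/48 t=3:−1/144 = 1/72
⇒ 3j(3 4 3; -1 -1 2)² = 16/693, sgn -1
4πI² = N·(3j₀)²·(3jₘ)² = 32/121
I = +1·√(0.264463/4π) = 0.14506992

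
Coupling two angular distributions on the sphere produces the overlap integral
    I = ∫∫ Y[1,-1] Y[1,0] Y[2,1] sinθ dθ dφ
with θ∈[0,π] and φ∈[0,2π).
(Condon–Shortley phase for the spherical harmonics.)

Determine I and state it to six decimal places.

m-sum 0 ✓  L=4 even ✓  0≤2≤2 ✓
Π(2lᵢ+1) = 3×3×5 = 45
triangle coeff Δ(1,1,2) = 1/30
Σ_t [0,0]: t=0:+1/1 = 1/1
(3j)²=2/15 [(1 1 2; 0 0 0)], sign=+1
Σ_t [0,0]: t=0:+1/2 = 1/2
(3j)²=1/10 [(1 1 2; -1 0 1)], sign=-1
⇒ 4πI² = 3/5
I = (-1)√(3/5/(4π)) = -0.21850969

-0.218510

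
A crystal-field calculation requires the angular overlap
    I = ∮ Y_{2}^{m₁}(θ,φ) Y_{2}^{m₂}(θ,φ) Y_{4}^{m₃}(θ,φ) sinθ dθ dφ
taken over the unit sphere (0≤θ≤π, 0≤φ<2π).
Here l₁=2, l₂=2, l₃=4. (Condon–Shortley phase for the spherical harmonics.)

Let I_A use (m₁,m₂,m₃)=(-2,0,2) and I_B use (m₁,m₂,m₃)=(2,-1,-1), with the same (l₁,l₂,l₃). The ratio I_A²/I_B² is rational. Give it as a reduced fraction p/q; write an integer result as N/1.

3/1

Same 2,2,4: normalisation and zero-m 3j drop out of the ratio.
A: Δ: 0! 4! 4! / 9! → 1/630; sum: t=0:+1/96 = 1/96; 3j²(2 2 4; -2 0 2) = Δ·Π!·Σ² = 1/42  (sign +1)
B: Δ: 0! 4! 4! / 9! → 1/630; sum: t=0:+1/144 = 1/144; 3j²(2 2 4; 2 -1 -1) = Δ·Π!·Σ² = 1/126  (sign -1)
I_A²/I_B² = (1/42)/(1/126) = 3/1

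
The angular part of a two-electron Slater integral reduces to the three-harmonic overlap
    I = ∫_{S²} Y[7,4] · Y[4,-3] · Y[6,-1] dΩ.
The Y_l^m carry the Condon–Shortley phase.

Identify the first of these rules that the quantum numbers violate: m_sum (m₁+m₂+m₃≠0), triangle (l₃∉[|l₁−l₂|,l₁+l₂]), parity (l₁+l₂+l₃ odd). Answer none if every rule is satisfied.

parity

Σmᵢ = 0  ✓
l₃∈[|l₁−l₂|,l₁+l₂]=[3,11], have l₃=6  ✓
Σlᵢ = 17 ⇒ odd  ✗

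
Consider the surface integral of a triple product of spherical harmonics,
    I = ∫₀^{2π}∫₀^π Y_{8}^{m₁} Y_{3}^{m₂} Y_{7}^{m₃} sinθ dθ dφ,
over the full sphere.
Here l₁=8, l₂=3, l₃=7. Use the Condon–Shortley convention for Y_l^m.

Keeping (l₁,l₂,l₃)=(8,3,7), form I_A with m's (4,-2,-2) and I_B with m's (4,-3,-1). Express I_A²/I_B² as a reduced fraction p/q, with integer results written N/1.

l's match ⇒ only the (l;m) 3-j factors differ between A and B.
A: triangle coeff Δ(8,3,7) = 1/5290740; Σ_t [0,1]: t=0:+1/23224320 t=1:−1/26127360 = 1/209018880; (3j)²=275/1058148 [(8 3 7; 4 -2 -2)], sign=-1
B: triangle coeff Δ(8,3,7) = 1/5290740; Σ_t [0,0]: t=0:+1/46448640 = 1/46448640; (3j)²=2475/117572 [(8 3 7; 4 -3 -1)], sign=+1
I_A²/I_B² = (275/1058148)/(2475/117572) = 1/81

1/81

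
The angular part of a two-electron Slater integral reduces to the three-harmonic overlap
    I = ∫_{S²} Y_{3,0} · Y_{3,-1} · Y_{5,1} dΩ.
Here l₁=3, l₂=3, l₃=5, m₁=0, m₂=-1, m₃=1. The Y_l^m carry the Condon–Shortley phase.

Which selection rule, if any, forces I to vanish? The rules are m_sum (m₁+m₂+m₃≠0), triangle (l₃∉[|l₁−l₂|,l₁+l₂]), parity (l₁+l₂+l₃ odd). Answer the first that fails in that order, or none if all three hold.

m₁+m₂+m₃ = 0 − 1 + 1 = 0  ✓
triangle: |3−3|=0 ≤ l₃=5 ≤ 3+3=6  ✓
parity: l₁+l₂+l₃ = 11 is odd  ✗

parity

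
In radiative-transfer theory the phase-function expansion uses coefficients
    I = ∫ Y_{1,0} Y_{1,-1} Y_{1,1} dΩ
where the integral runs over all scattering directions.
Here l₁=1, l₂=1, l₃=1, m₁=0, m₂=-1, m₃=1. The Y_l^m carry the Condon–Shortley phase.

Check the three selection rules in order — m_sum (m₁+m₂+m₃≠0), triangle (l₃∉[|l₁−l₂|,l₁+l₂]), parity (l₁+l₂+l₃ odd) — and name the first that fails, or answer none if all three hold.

m₁+m₂+m₃ = 0 − 1 + 1 = 0  ✓
triangle: |1−1|=0 ≤ l₃=1 ≤ 1+1=2  ✓
parity: l₁+l₂+l₃ = 3 is odd  ✗

parity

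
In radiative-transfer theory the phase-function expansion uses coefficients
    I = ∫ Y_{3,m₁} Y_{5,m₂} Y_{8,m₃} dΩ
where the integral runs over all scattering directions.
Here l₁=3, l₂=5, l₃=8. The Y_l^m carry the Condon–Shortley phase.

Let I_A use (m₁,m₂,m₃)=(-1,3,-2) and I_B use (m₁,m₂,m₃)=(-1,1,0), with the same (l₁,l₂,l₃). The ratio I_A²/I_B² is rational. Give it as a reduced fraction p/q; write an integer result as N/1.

l's match ⇒ only the (l;m) 3-j factors differ between A and B.
A: triangle coeff Δ(3,5,8) = 1/136136; Σ_t [0,0]: t=0:+1/3870720 = 1/3870720; (3j)²=675/136136 [(3 5 8; -1 3 -2)], sign=+1
B: triangle coeff Δ(3,5,8) = 1/136136; Σ_t [0,0]: t=0:+1/829440 = 1/829440; (3j)²=35/2431 [(3 5 8; -1 1 0)], sign=+1
I_A²/I_B² = (675/136136)/(35/2431) = 135/392

135/392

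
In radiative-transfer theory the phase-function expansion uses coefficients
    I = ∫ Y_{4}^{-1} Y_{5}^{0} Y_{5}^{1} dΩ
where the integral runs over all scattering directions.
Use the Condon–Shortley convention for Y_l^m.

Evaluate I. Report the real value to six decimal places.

-0.053153

m-sum 0 ✓  L=14 even ✓  1≤5≤9 ✓
Π(2lᵢ+1) = 9×11×11 = 1089
triangle coeff Δ(4,5,5) = 1/3153150
Σ_t [0,4]: t=0:+1/69120 t=1:−1/1728 t=2:+1/576 t=3:−1/1728 t=4:+1/69120 = 7/11520
(3j)²=2/143 [(4 5 5; 0 0 0)], sign=-1
Σ_t [1,4]: t=1:−1/6912 t=2:+1/864 t=3:−1/1152 t=4:+1/17280 = 7/34560
(3j)²=1/429 [(4 5 5; -1 0 1)], sign=+1
⇒ 4πI² = 6/169
I = (-1)√(6/169/(4π)) = -0.05315295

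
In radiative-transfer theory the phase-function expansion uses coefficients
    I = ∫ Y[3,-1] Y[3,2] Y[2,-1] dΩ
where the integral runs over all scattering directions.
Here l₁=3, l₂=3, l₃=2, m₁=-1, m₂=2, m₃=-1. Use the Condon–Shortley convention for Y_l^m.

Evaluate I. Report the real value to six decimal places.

Rules hold: Σm=0, L=8 even, 0≤2≤6.
N = 7·7·5 = 245
Δ = 4!·2!·2!/9! = 1/3780
Racah Σ t=1..3: t=1:−1/24 t=2:+1/4 t=3:−1/24 = 1/6
⇒ 3j(3 3 2; 0 0 0)² = 4/105, sgn +1
Racah Σ t=3..4: t=3:−1/12 t=4:+1/48 = -1/16
⇒ 3j(3 3 2; -1 2 -1)² = 1/28, sgn +1
4πI² = N·(3j₀)²·(3jₘ)² = 1/3
I = +1·√(0.333333/4π) = 0.16286750

0.162868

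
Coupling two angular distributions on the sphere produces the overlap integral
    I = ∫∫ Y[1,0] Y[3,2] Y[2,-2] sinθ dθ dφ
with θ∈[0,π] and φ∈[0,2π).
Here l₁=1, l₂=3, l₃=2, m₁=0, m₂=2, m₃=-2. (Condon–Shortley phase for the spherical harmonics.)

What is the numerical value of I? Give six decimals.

m-sum 0 ✓  L=6 even ✓  2≤2≤4 ✓
Π(2lᵢ+1) = 3×7×5 = 105
triangle coeff Δ(1,3,2) = 1/105
Σ_t [1,1]: t=1:−1/4 = -1/4
(3j)²=3/35 [(1 3 2; 0 0 0)], sign=-1
Σ_t [1,1]: t=1:−1/24 = -1/24
(3j)²=1/21 [(1 3 2; 0 2 -2)], sign=-1
⇒ 4πI² = 3/7
I = (+1)√(3/7/(4π)) = 0.18467439

0.184674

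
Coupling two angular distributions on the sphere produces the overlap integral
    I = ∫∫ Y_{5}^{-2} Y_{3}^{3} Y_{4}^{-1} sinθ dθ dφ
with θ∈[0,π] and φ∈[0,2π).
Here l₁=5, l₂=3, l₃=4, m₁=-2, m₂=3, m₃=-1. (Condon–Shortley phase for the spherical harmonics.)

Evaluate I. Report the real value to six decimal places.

-0.179179

Checks pass: Σm=0; 12 even; l₃=4∈[2,8].
(2·5+1)(2·3+1)(2·4+1) = 693
Δ: 4! 6! 2! / 13! → 1/180180
sum: t=1:−1/576 t=2:+1/144 t=3:−1/576 = 1/288
3j²(5 3 4; 0 0 0) = Δ·Π!·Σ² = 20/1001  (sign +1)
sum: t=4:+1/1728 = 1/1728
3j²(5 3 4; -2 3 -1) = Δ·Π!·Σ² = 25/858  (sign -1)
combine: 4πI² = 693·20/1001·25/858 = 750/1859
take √, sign -1: I = -0.17917854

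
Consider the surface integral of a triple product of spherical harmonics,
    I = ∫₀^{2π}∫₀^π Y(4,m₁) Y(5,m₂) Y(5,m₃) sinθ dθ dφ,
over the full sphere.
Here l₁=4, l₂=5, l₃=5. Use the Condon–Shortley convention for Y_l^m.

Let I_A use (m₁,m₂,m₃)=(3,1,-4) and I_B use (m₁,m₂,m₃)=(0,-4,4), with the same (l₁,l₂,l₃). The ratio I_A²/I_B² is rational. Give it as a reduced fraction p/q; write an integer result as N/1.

5/3

Shared (l₁,l₂,l₃)=(4,5,5): N and (l;000)² cancel in I_A²/I_B².
A: Δ = 4!·4!·6!/15! = 1/3153150; Racah Σ t=0..1: t=0:+1/103680 t=1:−1/17280 = -1/20736; ⇒ 3j(4 5 5; 3 1 -4)² = 10/429, sgn +1
B: Δ = 4!·4!·6!/15! = 1/3153150; Racah Σ t=0..1: t=0:+1/69120 t=1:−1/25920 = -1/41472; ⇒ 3j(4 5 5; 0 -4 4)² = 2/143, sgn +1
I_A²/I_B² = (10/429)/(2/143) = 5/3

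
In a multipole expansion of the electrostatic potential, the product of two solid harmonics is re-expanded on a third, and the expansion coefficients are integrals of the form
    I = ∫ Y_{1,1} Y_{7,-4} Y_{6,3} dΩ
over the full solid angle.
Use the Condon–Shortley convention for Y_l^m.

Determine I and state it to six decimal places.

m-sum 0 ✓  L=14 even ✓  6≤6≤8 ✓
Π(2lᵢ+1) = 3×15×13 = 585
triangle coeff Δ(1,7,6) = 1/1365
Σ_t [1,1]: t=1:−1/518400 = -1/518400
(3j)²=7/195 [(1 7 6; 0 0 0)], sign=-1
Σ_t [0,0]: t=0:+1/4354560 = 1/4354560
(3j)²=11/273 [(1 7 6; 1 -4 3)], sign=-1
⇒ 4πI² = 11/13
I = (+1)√(11/13/(4π)) = 0.25948947

0.259489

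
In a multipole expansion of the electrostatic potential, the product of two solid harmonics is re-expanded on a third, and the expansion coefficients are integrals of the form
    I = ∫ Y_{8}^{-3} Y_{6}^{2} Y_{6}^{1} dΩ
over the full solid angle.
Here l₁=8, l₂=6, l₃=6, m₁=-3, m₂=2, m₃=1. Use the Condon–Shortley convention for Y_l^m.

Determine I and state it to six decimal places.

m-sum 0 ✓  L=20 even ✓  2≤6≤14 ✓
Π(2lᵢ+1) = 17×13×13 = 2873
triangle coeff Δ(8,6,6) = 1/1309458150
Σ_t [2,6]: t=2:+1/49766400 t=3:−1/3110400 t=4:+1/1327104 t=5:−1/3110400 t=6:+1/49766400 = 1/6635520
(3j)²=350/46189 [(8 6 6; 0 0 0)], sign=+1
Σ_t [4,8]: t=4:+1/69672960 t=5:−1/6220800 t=6:+1/4147200 t=7:−1/17418240 t=8:+1/696729600 = 1/25804800
(3j)²=27/8398 [(8 6 6; -3 2 1)], sign=-1
⇒ 4πI² = 4725/67507
I = (-1)√(4725/67507/(4π)) = -0.07463140

-0.074631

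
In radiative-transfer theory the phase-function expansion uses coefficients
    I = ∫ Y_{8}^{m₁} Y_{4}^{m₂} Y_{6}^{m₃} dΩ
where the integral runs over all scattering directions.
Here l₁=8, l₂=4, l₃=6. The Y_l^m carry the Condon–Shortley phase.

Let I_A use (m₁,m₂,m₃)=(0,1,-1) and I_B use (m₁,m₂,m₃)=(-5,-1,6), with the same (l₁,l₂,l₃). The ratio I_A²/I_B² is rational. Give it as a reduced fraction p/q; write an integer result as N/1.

l's match ⇒ only the (l;m) 3-j factors differ between A and B.
A: triangle coeff Δ(8,4,6) = 1/23279256; Σ_t [3,5]: t=3:−1/1036800 t=4:+1/829440 t=5:−1/7257600 = 1/9676800; (3j)²=15/46189 [(8 4 6; 0 1 -1)], sign=-1
B: triangle coeff Δ(8,4,6) = 1/23279256; Σ_t [3,3]: t=3:−1/261273600 = -1/261273600; (3j)²=55/6783 [(8 4 6; -5 -1 6)], sign=-1
I_A²/I_B² = (15/46189)/(55/6783) = 63/1573

63/1573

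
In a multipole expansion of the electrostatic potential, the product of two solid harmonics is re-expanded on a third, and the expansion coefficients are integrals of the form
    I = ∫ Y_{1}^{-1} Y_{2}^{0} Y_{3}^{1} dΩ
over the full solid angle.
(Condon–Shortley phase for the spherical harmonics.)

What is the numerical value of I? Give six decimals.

Rules hold: Σm=0, L=6 even, 1≤3≤3.
N = 3·5·7 = 105
Δ = 0!·2!·4!/7! = 1/105
Racah Σ t=0..0: t=0:+1/4 = 1/4
⇒ 3j(1 2 3; 0 0 0)² = 3/35, sgn -1
Racah Σ t=0..0: t=0:+1/8 = 1/8
⇒ 3j(1 2 3; -1 0 1)² = 2/35, sgn +1
4πI² = N·(3j₀)²·(3jₘ)² = 18/35
I = -1·√(0.514286/4π) = -0.20230066

-0.202301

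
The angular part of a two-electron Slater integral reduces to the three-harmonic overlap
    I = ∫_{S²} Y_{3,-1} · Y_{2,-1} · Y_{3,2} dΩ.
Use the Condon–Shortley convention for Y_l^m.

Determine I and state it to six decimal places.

Checks pass: Σm=0; 8 even; l₃=3∈[1,5].
(2·3+1)(2·2+1)(2·3+1) = 245
Δ: 2! 4! 2! / 9! → 1/3780
sum: t=0:+1/24 t=1:−1/4 t=2:+1/24 = -1/6
3j²(3 2 3; 0 0 0) = Δ·Π!·Σ² = 4/105  (sign +1)
sum: t=0:+1/48 t=1:−1/12 = -1/16
3j²(3 2 3; -1 -1 2) = Δ·Π!·Σ² = 1/28  (sign +1)
combine: 4πI² = 245·4/105·1/28 = 1/3
take √, sign +1: I = 0.16286750

0.162868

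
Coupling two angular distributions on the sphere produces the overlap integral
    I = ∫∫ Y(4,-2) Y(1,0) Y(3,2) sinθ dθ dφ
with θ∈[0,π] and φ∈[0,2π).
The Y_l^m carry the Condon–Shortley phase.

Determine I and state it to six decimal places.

Rules hold: Σm=0, L=8 even, 3≤3≤5.
N = 9·3·7 = 189
Δ = 2!·6!·0!/9! = 1/252
Racah Σ t=1..1: t=1:−1/36 = -1/36
⇒ 3j(4 1 3; 0 0 0)² = 4/63, sgn +1
Racah Σ t=1..1: t=1:−1/120 = -1/120
⇒ 3j(4 1 3; -2 0 2)² = 1/21, sgn +1
4πI² = N·(3j₀)²·(3jₘ)² = 4/7
I = +1·√(0.571429/4π) = 0.21324362

0.213244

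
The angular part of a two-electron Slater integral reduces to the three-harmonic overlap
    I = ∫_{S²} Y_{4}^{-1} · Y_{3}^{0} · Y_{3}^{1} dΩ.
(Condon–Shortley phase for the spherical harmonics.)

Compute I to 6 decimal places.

-0.099323

Checks pass: Σm=0; 10 even; l₃=3∈[1,7].
(2·4+1)(2·3+1)(2·3+1) = 441
Δ: 4! 4! 2! / 11! → 1/34650
sum: t=1:−1/72 t=2:+1/16 t=3:−1/72 = 5/144
3j²(4 3 3; 0 0 0) = Δ·Π!·Σ² = 2/77  (sign -1)
sum: t=1:−1/288 t=2:+1/24 t=3:−1/48 = 5/288
3j²(4 3 3; -1 0 1) = Δ·Π!·Σ² = 5/462  (sign +1)
combine: 4πI² = 441·2/77·5/462 = 15/121
take √, sign -1: I = -0.09932258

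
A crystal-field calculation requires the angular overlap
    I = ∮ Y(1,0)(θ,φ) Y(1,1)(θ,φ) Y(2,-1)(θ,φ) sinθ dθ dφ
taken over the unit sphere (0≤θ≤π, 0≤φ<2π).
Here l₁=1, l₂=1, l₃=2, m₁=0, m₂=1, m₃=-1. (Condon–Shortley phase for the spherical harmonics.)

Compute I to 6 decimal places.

-0.218510

Checks pass: Σm=0; 4 even; l₃=2∈[0,2].
(2·1+1)(2·1+1)(2·2+1) = 45
Δ: 0! 2! 2! / 5! → 1/30
sum: t=0:+1/1 = 1/1
3j²(1 1 2; 0 0 0) = Δ·Π!·Σ² = 2/15  (sign +1)
sum: t=0:+1/2 = 1/2
3j²(1 1 2; 0 1 -1) = Δ·Π!·Σ² = 1/10  (sign -1)
combine: 4πI² = 45·2/15·1/10 = 3/5
take √, sign -1: I = -0.21850969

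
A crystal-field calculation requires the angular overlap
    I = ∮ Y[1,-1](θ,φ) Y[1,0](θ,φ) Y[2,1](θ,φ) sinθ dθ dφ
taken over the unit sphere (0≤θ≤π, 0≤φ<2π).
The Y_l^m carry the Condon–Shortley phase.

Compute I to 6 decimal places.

Rules hold: Σm=0, L=4 even, 0≤2≤2.
N = 3·3·5 = 45
Δ = 0!·2!·2!/5! = 1/30
Racah Σ t=0..0: t=0:+1/1 = 1/1
⇒ 3j(1 1 2; 0 0 0)² = 2/15, sgn +1
Racah Σ t=0..0: t=0:+1/2 = 1/2
⇒ 3j(1 1 2; -1 0 1)² = 1/10, sgn -1
4πI² = N·(3j₀)²·(3jₘ)² = 3/5
I = -1·√(0.6/4π) = -0.21850969

-0.218510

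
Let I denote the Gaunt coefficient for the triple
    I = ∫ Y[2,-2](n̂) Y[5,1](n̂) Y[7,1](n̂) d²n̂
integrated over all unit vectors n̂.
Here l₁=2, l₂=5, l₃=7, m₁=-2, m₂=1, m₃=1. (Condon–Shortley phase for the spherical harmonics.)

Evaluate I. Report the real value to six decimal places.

m-sum 0 ✓  L=14 even ✓  3≤7≤7 ✓
Π(2lᵢ+1) = 5×11×15 = 825
triangle coeff Δ(2,5,7) = 1/15015
Σ_t [0,0]: t=0:+1/57600 = 1/57600
(3j)²=21/715 [(2 5 7; 0 0 0)], sign=-1
Σ_t [0,0]: t=0:+1/414720 = 1/414720
(3j)²=2/429 [(2 5 7; -2 1 1)], sign=+1
⇒ 4πI² = 210/1859
I = (-1)√(210/1859/(4π)) = -0.09481237

-0.094812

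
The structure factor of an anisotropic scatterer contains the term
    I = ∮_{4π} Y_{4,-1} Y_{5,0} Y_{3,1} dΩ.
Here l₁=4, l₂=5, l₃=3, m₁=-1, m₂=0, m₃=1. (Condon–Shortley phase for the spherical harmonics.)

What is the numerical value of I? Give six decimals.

-0.009577

Checks pass: Σm=0; 12 even; l₃=3∈[1,9].
(2·4+1)(2·5+1)(2·3+1) = 693
Δ: 6! 2! 4! / 13! → 1/180180
sum: t=2:+1/576 t=3:−1/144 t=4:+1/576 = -1/288
3j²(4 5 3; 0 0 0) = Δ·Π!·Σ² = 20/1001  (sign +1)
sum: t=3:−1/288 t=4:+1/288 t=5:−1/5760 = -1/5760
3j²(4 5 3; -1 0 1) = Δ·Π!·Σ² = 1/12012  (sign -1)
combine: 4πI² = 693·20/1001·1/12012 = 15/13013
take √, sign -1: I = -0.00957750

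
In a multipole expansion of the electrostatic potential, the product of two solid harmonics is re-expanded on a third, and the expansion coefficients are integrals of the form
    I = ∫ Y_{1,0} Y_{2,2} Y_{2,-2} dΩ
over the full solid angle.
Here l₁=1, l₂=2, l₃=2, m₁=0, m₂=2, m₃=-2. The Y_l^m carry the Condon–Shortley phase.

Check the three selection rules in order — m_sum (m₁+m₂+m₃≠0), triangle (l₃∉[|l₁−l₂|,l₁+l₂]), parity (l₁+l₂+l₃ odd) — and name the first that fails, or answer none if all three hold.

parity

azimuthal sum: 0 + 2 − 2 = 0  ✓
1 ≤ 2 ≤ 3 (triangle on l)  ✓
L = 1 + 2 + 2 = 5 (odd)  ✗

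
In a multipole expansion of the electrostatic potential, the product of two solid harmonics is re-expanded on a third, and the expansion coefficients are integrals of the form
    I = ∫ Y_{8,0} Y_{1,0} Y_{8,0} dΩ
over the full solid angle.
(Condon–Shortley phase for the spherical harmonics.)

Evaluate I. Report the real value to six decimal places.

l₁+l₂+l₃=17 is odd: 3j(l;000)=0 ⇒ I=0

0.000000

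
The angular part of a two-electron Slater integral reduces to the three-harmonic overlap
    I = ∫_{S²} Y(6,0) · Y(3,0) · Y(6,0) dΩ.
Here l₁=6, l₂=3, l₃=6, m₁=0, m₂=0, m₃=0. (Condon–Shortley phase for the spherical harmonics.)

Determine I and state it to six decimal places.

Σlᵢ=15 odd — θ-integrand is odd under cosθ→−cosθ; I=0

0.000000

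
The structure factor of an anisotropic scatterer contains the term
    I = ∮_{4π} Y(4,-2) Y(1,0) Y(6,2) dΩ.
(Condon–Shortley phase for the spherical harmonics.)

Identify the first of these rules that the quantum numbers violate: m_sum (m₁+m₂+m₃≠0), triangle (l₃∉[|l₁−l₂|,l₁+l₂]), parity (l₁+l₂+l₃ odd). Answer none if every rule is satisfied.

m₁+m₂+m₃ = -2 + 0 + 2 = 0  ✓
triangle: |4−1|=3 ≤ l₃=6 ≤ 4+1=5  ✗
parity: l₁+l₂+l₃ = 11 is odd

triangle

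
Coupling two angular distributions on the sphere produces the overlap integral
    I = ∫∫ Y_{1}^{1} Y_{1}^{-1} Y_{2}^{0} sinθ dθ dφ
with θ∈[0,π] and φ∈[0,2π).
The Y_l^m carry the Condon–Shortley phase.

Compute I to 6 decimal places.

Rules hold: Σm=0, L=4 even, 0≤2≤2.
N = 3·3·5 = 45
Δ = 0!·2!·2!/5! = 1/30
Racah Σ t=0..0: t=0:+1/1 = 1/1
⇒ 3j(1 1 2; 0 0 0)² = 2/15, sgn +1
Racah Σ t=0..0: t=0:+1/4 = 1/4
⇒ 3j(1 1 2; 1 -1 0)² = 1/30, sgn +1
4πI² = N·(3j₀)²·(3jₘ)² = 1/5
I = +1·√(0.2/4π) = 0.12615663

0.126157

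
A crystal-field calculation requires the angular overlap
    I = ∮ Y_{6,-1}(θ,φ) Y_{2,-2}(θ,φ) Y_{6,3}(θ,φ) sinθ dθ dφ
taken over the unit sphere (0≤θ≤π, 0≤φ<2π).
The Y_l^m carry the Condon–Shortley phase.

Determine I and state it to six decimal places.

m-sum 0 ✓  L=14 even ✓  4≤6≤8 ✓
Π(2lᵢ+1) = 13×5×13 = 845
triangle coeff Δ(6,2,6) = 1/90090
Σ_t [0,2]: t=0:+1/69120 t=1:−1/14400 t=2:+1/69120 = -7/172800
(3j)²=14/715 [(6 2 6; 0 0 0)], sign=-1
Σ_t [0,0]: t=0:+1/120960 = 1/120960
(3j)²=24/1001 [(6 2 6; -1 -2 3)], sign=-1
⇒ 4πI² = 48/121
I = (+1)√(48/121/(4π)) = 0.17767364

0.177674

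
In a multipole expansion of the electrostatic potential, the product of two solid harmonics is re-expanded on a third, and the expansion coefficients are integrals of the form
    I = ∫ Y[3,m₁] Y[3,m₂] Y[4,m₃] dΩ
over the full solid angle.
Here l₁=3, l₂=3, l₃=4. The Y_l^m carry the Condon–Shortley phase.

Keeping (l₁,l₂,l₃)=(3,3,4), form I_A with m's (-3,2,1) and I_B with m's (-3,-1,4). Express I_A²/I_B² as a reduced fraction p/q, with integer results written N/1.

5/7

Same 3,3,4: normalisation and zero-m 3j drop out of the ratio.
A: Δ: 2! 4! 4! / 11! → 1/34650; sum: t=2:+1/288 = 1/288; 3j²(3 3 4; -3 2 1) = Δ·Π!·Σ² = 5/231  (sign -1)
B: Δ: 2! 4! 4! / 11! → 1/34650; sum: t=2:+1/1152 = 1/1152; 3j²(3 3 4; -3 -1 4) = Δ·Π!·Σ² = 1/33  (sign +1)
I_A²/I_B² = (5/231)/(1/33) = 5/7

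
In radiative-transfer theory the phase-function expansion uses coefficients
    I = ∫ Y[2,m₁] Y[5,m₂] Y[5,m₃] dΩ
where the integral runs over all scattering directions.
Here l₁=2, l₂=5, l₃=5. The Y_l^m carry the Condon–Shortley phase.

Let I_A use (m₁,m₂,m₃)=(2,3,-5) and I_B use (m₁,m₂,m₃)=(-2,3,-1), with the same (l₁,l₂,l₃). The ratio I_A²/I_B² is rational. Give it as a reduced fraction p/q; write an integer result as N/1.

15/56

l's match ⇒ only the (l;m) 3-j factors differ between A and B.
A: triangle coeff Δ(2,5,5) = 1/38610; Σ_t [0,0]: t=0:+1/161280 = 1/161280; (3j)²=1/143 [(2 5 5; 2 3 -5)], sign=+1
B: triangle coeff Δ(2,5,5) = 1/38610; Σ_t [2,2]: t=2:+1/5760 = 1/5760; (3j)²=56/2145 [(2 5 5; -2 3 -1)], sign=+1
I_A²/I_B² = (1/143)/(56/2145) = 15/56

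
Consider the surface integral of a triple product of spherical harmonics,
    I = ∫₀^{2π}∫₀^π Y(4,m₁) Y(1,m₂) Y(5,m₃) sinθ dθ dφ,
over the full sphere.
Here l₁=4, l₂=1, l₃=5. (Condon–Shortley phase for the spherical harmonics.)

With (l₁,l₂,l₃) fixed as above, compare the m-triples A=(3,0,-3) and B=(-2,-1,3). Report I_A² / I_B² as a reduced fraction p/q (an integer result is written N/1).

4/7

l's match ⇒ only the (l;m) 3-j factors differ between A and B.
A: triangle coeff Δ(4,1,5) = 1/495; Σ_t [0,0]: t=0:+1/5040 = 1/5040; (3j)²=16/495 [(4 1 5; 3 0 -3)], sign=+1
B: triangle coeff Δ(4,1,5) = 1/495; Σ_t [0,0]: t=0:+1/2880 = 1/2880; (3j)²=28/495 [(4 1 5; -2 -1 3)], sign=+1
I_A²/I_B² = (16/495)/(28/495) = 4/7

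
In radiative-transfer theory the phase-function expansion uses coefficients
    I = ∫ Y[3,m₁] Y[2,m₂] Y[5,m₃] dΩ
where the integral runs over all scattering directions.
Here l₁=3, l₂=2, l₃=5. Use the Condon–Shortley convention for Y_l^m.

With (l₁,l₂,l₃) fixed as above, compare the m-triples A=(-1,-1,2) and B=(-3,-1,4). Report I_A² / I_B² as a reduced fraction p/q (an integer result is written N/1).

5/4

l's match ⇒ only the (l;m) 3-j factors differ between A and B.
A: triangle coeff Δ(3,2,5) = 1/2310; Σ_t [0,0]: t=0:+1/288 = 1/288; (3j)²=1/22 [(3 2 5; -1 -1 2)], sign=-1
B: triangle coeff Δ(3,2,5) = 1/2310; Σ_t [0,0]: t=0:+1/4320 = 1/4320; (3j)²=2/55 [(3 2 5; -3 -1 4)], sign=-1
I_A²/I_B² = (1/22)/(2/55) = 5/4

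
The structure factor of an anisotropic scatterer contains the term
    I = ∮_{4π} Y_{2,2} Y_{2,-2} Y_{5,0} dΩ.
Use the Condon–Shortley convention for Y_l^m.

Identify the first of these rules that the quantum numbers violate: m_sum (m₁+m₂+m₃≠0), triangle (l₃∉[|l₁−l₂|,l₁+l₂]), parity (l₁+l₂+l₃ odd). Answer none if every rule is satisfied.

triangle

Σmᵢ = 0  ✓
l₃∈[|l₁−l₂|,l₁+l₂]=[0,4], have l₃=5  ✗
Σlᵢ = 9 ⇒ odd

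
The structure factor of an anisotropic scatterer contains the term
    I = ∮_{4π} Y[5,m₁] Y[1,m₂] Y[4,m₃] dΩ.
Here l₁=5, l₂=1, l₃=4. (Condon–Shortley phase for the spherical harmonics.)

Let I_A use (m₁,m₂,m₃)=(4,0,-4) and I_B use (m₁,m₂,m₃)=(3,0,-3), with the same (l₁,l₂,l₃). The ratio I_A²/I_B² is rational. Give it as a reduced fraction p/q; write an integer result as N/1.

9/16

Shared (l₁,l₂,l₃)=(5,1,4): N and (l;000)² cancel in I_A²/I_B².
A: Δ = 2!·8!·0!/11! = 1/495; Racah Σ t=1..1: t=1:−1/40320 = -1/40320; ⇒ 3j(5 1 4; 4 0 -4)² = 1/55, sgn -1
B: Δ = 2!·8!·0!/11! = 1/495; Racah Σ t=1..1: t=1:−1/5040 = -1/5040; ⇒ 3j(5 1 4; 3 0 -3)² = 16/495, sgn +1
I_A²/I_B² = (1/55)/(16/495) = 9/16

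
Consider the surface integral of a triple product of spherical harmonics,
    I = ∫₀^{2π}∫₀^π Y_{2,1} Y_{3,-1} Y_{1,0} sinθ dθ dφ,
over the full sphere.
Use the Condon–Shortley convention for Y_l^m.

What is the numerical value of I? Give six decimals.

Checks pass: Σm=0; 6 even; l₃=1∈[1,5].
(2·2+1)(2·3+1)(2·1+1) = 105
Δ: 4! 0! 2! / 7! → 1/105
sum: t=2:+1/4 = 1/4
3j²(2 3 1; 0 0 0) = Δ·Π!·Σ² = 3/35  (sign -1)
sum: t=1:−1/6 = -1/6
3j²(2 3 1; 1 -1 0) = Δ·Π!·Σ² = 8/105  (sign +1)
combine: 4πI² = 105·3/35·8/105 = 24/35
take √, sign -1: I = -0.23359668

-0.233597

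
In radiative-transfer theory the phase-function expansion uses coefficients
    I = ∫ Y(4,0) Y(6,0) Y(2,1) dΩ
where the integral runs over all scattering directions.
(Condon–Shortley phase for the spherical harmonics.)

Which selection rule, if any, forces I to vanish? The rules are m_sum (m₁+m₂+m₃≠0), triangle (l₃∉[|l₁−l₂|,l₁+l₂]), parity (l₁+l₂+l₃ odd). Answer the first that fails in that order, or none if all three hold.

Σmᵢ = 1  ✗
l₃∈[|l₁−l₂|,l₁+l₂]=[2,10], have l₃=2
Σlᵢ = 12 ⇒ even

m_sum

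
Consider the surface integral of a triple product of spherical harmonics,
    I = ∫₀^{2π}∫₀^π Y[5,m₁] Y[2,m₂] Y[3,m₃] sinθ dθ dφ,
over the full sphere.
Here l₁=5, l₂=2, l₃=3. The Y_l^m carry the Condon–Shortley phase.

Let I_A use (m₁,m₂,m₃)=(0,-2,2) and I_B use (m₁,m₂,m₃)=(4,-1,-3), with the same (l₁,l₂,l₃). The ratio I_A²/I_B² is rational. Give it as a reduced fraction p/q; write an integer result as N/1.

5/84

l's match ⇒ only the (l;m) 3-j factors differ between A and B.
A: triangle coeff Δ(5,2,3) = 1/2310; Σ_t [0,0]: t=0:+1/2880 = 1/2880; (3j)²=1/462 [(5 2 3; 0 -2 2)], sign=-1
B: triangle coeff Δ(5,2,3) = 1/2310; Σ_t [1,1]: t=1:−1/4320 = -1/4320; (3j)²=2/55 [(5 2 3; 4 -1 -3)], sign=-1
I_A²/I_B² = (1/462)/(2/55) = 5/84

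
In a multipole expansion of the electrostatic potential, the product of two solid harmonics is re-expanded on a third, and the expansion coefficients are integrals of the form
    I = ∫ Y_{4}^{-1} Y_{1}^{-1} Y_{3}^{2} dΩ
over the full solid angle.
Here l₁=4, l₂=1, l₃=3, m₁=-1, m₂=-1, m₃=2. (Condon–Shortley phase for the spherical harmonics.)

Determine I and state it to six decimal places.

Rules hold: Σm=0, L=8 even, 3≤3≤5.
N = 9·3·7 = 189
Δ = 2!·6!·0!/9! = 1/252
Racah Σ t=1..1: t=1:−1/36 = -1/36
⇒ 3j(4 1 3; 0 0 0)² = 4/63, sgn +1
Racah Σ t=0..0: t=0:+1/240 = 1/240
⇒ 3j(4 1 3; -1 -1 2)² = 1/84, sgn -1
4πI² = N·(3j₀)²·(3jₘ)² = 1/7
I = -1·√(0.142857/4π) = -0.10662181

-0.106622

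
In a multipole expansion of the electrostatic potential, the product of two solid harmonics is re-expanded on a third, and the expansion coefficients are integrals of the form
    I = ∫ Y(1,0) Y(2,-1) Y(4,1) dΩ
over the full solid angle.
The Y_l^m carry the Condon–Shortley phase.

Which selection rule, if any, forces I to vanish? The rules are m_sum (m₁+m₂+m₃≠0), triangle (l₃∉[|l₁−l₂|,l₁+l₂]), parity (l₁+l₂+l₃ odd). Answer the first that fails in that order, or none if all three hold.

azimuthal sum: 0 − 1 + 1 = 0  ✓
1 ≤ 4 ≤ 3 (triangle on l)  ✗
L = 1 + 2 + 4 = 7 (odd)

triangle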